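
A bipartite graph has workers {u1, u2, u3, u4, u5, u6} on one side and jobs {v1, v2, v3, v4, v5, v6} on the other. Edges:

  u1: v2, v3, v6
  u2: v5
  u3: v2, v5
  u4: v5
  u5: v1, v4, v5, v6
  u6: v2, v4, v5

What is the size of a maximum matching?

5

Unit-capacity flow: source→left, listed edges, right→sink; max matching = max flow.
Augmenting path u1→v2 (+1); matched 1.
Augmenting path u2→v5 (+1); matched 2.
Augmenting path u5→v1 (+1); matched 3.
Augmenting path u6→v4 (+1); matched 4.
Augmenting path u3→v2→u1→v3 (+1); matched 5.
No augmenting path remains; maximum matching = 5.
König certificate: {u1, u3, u5, u6, v5} is a vertex cover of size 5 (every listed pair touches it), so no matching can be larger.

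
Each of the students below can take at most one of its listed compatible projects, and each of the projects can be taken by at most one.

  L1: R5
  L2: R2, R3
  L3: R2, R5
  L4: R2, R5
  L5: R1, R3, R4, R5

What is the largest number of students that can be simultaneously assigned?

Unit-capacity flow: source→left, listed edges, right→sink; max matching = max flow.
Augmenting path L1→R5 (+1); matched 1.
Augmenting path L2→R2 (+1); matched 2.
Augmenting path L5→R1 (+1); matched 3.
Augmenting path L3→R2→L2→R3 (+1); matched 4.
No augmenting path remains; maximum matching = 4.
König certificate: {L2, L5, R2, R5} is a vertex cover of size 4 (every listed pair touches it), so no matching can be larger.

4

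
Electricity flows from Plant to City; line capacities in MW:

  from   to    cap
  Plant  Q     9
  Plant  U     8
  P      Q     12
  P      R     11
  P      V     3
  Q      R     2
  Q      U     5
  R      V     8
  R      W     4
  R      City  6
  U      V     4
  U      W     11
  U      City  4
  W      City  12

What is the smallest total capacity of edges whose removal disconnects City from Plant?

Augment Plant→U→City: bottleneck 4, flow now 4.
Augment Plant→Q→R→City: bottleneck 2, flow now 6.
Augment Plant→U→W→City: bottleneck 4, flow now 10.
Augment Plant→Q→U→W→City: bottleneck 5, flow now 15.
No augmenting path remains; maximum flow = 15.
By max-flow min-cut, the minimum cut capacity equals the max flow.
In the residual graph, reachable from Plant: {Plant, Q}.
Min-cut edges: Plant→U (8), Q→R (2), Q→U (5); capacity 8 + 2 + 5 = 15.

15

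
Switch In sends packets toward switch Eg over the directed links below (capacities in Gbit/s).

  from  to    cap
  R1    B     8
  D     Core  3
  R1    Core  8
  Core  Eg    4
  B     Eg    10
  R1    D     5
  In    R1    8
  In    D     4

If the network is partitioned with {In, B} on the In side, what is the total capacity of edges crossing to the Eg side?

Edges leaving {In, B}: In→D (4), In→R1 (8), B→Eg (10).
Cut capacity = 4 + 8 + 10 = 22.

22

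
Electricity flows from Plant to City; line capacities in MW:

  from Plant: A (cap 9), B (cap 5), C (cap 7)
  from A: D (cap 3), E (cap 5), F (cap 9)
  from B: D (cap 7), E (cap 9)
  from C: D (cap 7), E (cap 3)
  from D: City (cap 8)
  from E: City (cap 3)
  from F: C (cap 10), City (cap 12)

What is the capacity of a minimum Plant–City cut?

Augment Plant→A→D→City: bottleneck 3, flow now 3.
Augment Plant→A→E→City: bottleneck 3, flow now 6.
Augment Plant→A→F→City: bottleneck 3, flow now 9.
Augment Plant→B→D→City: bottleneck 5, flow now 14.
Augment Plant→C→D→A→F→City: bottleneck 3, flow now 17. (uses reverse residual edge)
Augment Plant→C→E→A→F→City: bottleneck 3, flow now 20. (uses reverse residual edge)
No augmenting path remains; maximum flow = 20.
By max-flow min-cut, the minimum cut capacity equals the max flow.
In the residual graph, reachable from Plant: {Plant, B, C, D, E}.
Min-cut edges: Plant→A (9), D→City (8), E→City (3); capacity 9 + 8 + 3 = 20.

20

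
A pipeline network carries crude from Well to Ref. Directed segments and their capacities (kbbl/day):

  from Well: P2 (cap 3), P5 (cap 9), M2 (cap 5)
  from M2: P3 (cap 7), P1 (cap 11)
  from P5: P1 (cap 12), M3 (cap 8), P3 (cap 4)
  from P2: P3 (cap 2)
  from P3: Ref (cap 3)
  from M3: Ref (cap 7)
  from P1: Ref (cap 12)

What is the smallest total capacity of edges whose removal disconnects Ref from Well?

16

Augment Well→M2→P3→Ref: bottleneck 3, flow now 3.
Augment Well→M2→P1→Ref: bottleneck 2, flow now 5.
Augment Well→P5→M3→Ref: bottleneck 7, flow now 12.
Augment Well→P5→P1→Ref: bottleneck 2, flow now 14.
Augment Well→P2→P3→M2→P1→Ref: bottleneck 2, flow now 16. (uses reverse residual edge)
No augmenting path remains; maximum flow = 16.
By max-flow min-cut, the minimum cut capacity equals the max flow.
In the residual graph, reachable from Well: {Well, P2}.
Min-cut edges: Well→M2 (5), Well→P5 (9), P2→P3 (2); capacity 5 + 9 + 2 = 16.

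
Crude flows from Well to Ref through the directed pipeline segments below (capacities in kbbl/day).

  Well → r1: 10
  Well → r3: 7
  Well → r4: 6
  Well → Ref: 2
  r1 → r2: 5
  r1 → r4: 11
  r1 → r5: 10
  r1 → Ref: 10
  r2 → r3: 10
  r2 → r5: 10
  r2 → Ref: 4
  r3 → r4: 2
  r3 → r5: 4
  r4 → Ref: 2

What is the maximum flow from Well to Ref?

Augment Well→Ref: bottleneck 2, flow now 2.
Augment Well→r1→Ref: bottleneck 10, flow now 12.
Augment Well→r4→Ref: bottleneck 2, flow now 14.
No augmenting path remains; maximum flow = 14.
In the residual graph, reachable from Well: {Well, r3, r4, r5}.
Min-cut edges: Well→r1 (10), Well→Ref (2), r4→Ref (2); capacity 10 + 2 + 2 = 14.
This cut is saturated, so no flow can exceed 14.

14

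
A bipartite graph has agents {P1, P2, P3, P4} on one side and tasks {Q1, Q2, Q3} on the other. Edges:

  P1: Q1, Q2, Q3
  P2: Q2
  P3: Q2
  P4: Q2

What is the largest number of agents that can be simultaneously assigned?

2

Unit-capacity flow: source→left, listed edges, right→sink; max matching = max flow.
Augmenting path P1→Q1 (+1); matched 1.
Augmenting path P2→Q2 (+1); matched 2.
No augmenting path remains; maximum matching = 2.
König certificate: {P1, Q2} is a vertex cover of size 2 (every listed pair touches it), so no matching can be larger.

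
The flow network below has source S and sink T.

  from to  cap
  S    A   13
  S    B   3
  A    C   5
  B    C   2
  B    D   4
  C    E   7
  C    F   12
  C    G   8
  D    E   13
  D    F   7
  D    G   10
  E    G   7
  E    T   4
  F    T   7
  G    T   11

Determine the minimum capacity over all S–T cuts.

8

Augment S→A→C→E→T: bottleneck 4, flow now 4.
Augment S→A→C→F→T: bottleneck 1, flow now 5.
Augment S→B→C→F→T: bottleneck 2, flow now 7.
Augment S→B→D→F→T: bottleneck 1, flow now 8.
No augmenting path remains; maximum flow = 8.
By max-flow min-cut, the minimum cut capacity equals the max flow.
In the residual graph, reachable from S: {S, A}.
Min-cut edges: S→B (3), A→C (5); capacity 3 + 5 = 8.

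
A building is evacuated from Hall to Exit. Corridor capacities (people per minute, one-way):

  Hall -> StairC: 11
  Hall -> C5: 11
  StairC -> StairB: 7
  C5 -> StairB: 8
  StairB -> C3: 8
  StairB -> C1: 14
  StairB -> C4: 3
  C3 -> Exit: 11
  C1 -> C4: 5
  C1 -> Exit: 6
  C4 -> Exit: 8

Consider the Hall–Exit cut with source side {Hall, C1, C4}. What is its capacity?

Edges leaving {Hall, C1, C4}: Hall→StairC (11), Hall→C5 (11), C1→Exit (6), C4→Exit (8).
Cut capacity = 11 + 11 + 6 + 8 = 36.

36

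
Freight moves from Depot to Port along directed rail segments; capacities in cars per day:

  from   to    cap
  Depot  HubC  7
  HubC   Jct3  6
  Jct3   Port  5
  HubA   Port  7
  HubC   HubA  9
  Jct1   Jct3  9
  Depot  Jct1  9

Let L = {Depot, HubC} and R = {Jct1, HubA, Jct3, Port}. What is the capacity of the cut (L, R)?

24

Edges leaving {Depot, HubC}: Depot→Jct1 (9), HubC→HubA (9), HubC→Jct3 (6).
Cut capacity = 9 + 9 + 6 = 24.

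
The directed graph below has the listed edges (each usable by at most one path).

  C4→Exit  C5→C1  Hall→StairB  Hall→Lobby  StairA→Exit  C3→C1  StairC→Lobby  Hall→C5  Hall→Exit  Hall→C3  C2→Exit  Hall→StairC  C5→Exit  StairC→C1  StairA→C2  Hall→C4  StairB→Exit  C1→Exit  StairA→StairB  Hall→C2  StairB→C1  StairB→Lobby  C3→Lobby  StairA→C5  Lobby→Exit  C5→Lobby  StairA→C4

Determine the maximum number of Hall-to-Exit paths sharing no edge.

7

Assign every edge capacity 1; by Menger, the answer equals the max flow.
Path Hall→Exit (+1); total 1.
Path Hall→C5→Exit (+1); total 2.
Path Hall→StairB→Exit (+1); total 3.
Path Hall→C2→Exit (+1); total 4.
Path Hall→Lobby→Exit (+1); total 5.
Path Hall→C4→Exit (+1); total 6.
Path Hall→C3→C1→Exit (+1); total 7.
No residual Hall→Exit path; max flow = 7.
Certifying cut of size 7: {C1→Exit, Hall→C2, Hall→C4, Hall→C5, Hall→Exit, Hall→StairB, Lobby→Exit}.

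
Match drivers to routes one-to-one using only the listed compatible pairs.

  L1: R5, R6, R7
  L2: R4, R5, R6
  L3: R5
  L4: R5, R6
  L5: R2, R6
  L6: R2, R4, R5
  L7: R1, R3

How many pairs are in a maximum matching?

Unit-capacity flow: source→left, listed edges, right→sink; max matching = max flow.
Augmenting path L1→R5 (+1); matched 1.
Augmenting path L2→R4 (+1); matched 2.
Augmenting path L4→R6 (+1); matched 3.
Augmenting path L5→R2 (+1); matched 4.
Augmenting path L7→R1 (+1); matched 5.
Augmenting path L3→R5→L1→R7 (+1); matched 6.
No augmenting path remains; maximum matching = 6.
König certificate: {L1, L7, R2, R4, R5, R6} is a vertex cover of size 6 (every listed pair touches it), so no matching can be larger.

6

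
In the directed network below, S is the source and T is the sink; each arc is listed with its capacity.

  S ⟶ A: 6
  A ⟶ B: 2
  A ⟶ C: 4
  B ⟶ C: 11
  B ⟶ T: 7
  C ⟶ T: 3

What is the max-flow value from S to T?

5

Augment S→A→B→T: bottleneck 2, flow now 2.
Augment S→A→C→T: bottleneck 3, flow now 5.
No augmenting path remains; maximum flow = 5.
In the residual graph, reachable from S: {S, A, C}.
Min-cut edges: A→B (2), C→T (3); capacity 2 + 3 = 5.
This cut is saturated, so no flow can exceed 5.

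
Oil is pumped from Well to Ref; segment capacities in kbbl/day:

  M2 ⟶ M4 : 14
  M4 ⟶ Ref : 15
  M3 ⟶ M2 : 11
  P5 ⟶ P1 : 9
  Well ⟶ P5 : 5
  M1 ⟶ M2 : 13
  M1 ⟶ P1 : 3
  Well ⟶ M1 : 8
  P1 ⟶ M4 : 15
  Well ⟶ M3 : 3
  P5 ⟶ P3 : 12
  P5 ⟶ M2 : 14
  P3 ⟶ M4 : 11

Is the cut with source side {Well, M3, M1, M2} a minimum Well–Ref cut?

Given cut capacity: 5 + 3 + 14 = 22.
Augment Well→P5→P3→M4→Ref: bottleneck 5, flow now 5.
Augment Well→M3→M2→M4→Ref: bottleneck 3, flow now 8.
Augment Well→M1→M2→M4→Ref: bottleneck 7, flow now 15.
No augmenting path remains; maximum flow = 15.
In the residual graph, reachable from Well: {Well, P5, M3, M1, P3, M2, P1, M4}.
Min-cut edges: M4→Ref (15); capacity 15 = 15.
Cut capacity 22 exceeds the max flow 15, so it is not minimum.

No — its capacity is 22, but the minimum cut has capacity 15.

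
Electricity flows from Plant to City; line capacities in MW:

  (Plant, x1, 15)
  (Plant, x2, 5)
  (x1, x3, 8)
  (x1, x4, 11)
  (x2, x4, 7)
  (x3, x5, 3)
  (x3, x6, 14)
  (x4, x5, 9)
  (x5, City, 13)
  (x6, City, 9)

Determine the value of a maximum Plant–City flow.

17

Augment Plant→x1→x3→x5→City: bottleneck 3, flow now 3.
Augment Plant→x1→x3→x6→City: bottleneck 5, flow now 8.
Augment Plant→x1→x4→x5→City: bottleneck 7, flow now 15.
Augment Plant→x2→x4→x5→City: bottleneck 2, flow now 17.
No augmenting path remains; maximum flow = 17.
In the residual graph, reachable from Plant: {Plant, x1, x2, x4}.
Min-cut edges: x1→x3 (8), x4→x5 (9); capacity 8 + 9 = 17.
This cut is saturated, so no flow can exceed 17.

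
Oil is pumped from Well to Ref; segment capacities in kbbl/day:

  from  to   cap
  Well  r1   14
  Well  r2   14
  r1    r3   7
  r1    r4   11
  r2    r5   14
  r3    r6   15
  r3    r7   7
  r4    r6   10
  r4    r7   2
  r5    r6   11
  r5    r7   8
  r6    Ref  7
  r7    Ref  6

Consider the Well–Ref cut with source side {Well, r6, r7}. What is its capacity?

Edges leaving {Well, r6, r7}: Well→r1 (14), Well→r2 (14), r6→Ref (7), r7→Ref (6).
Cut capacity = 14 + 14 + 7 + 6 = 41.

41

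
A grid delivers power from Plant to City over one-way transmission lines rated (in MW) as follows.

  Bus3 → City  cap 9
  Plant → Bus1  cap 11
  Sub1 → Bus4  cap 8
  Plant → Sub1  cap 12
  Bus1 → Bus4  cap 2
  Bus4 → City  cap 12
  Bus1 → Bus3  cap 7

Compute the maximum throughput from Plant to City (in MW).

17

Augment Plant→Sub1→Bus4→City: bottleneck 8, flow now 8.
Augment Plant→Bus1→Bus3→City: bottleneck 7, flow now 15.
Augment Plant→Bus1→Bus4→City: bottleneck 2, flow now 17.
No augmenting path remains; maximum flow = 17.
In the residual graph, reachable from Plant: {Plant, Sub1, Bus1}.
Min-cut edges: Sub1→Bus4 (8), Bus1→Bus3 (7), Bus1→Bus4 (2); capacity 8 + 7 + 2 = 17.
This cut is saturated, so no flow can exceed 17.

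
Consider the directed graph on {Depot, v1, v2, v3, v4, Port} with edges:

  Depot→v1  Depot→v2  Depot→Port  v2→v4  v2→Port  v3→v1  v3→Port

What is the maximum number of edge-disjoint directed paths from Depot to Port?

2

Assign every edge capacity 1; by Menger, the answer equals the max flow.
Path Depot→Port (+1); total 1.
Path Depot→v2→Port (+1); total 2.
No residual Depot→Port path; max flow = 2.
Certifying cut of size 2: {Depot→Port, Depot→v2}.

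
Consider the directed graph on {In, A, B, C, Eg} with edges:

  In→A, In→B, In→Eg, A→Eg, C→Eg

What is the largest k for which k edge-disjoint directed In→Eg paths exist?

2

Assign every edge capacity 1; by Menger, the answer equals the max flow.
Path In→Eg (+1); total 1.
Path In→A→Eg (+1); total 2.
No residual In→Eg path; max flow = 2.
Certifying cut of size 2: {In→A, In→Eg}.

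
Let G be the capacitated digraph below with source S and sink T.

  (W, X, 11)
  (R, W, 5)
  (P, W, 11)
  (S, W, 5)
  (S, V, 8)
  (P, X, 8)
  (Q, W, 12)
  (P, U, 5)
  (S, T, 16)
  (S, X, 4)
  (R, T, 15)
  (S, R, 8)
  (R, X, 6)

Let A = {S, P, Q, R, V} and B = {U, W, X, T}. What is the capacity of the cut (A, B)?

Edges leaving {S, P, Q, R, V}: S→W (5), S→X (4), S→T (16), P→U (5), P→W (11), P→X (8), Q→W (12), R→W (5), R→X (6), R→T (15).
Cut capacity = 5 + 4 + 16 + 5 + 11 + 8 + 12 + 5 + 6 + 15 = 87.

87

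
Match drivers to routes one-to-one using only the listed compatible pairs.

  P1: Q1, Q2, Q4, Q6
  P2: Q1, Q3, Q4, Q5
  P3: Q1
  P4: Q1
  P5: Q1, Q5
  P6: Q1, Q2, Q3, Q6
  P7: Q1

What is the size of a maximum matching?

5

Unit-capacity flow: source→left, listed edges, right→sink; max matching = max flow.
Augmenting path P1→Q1 (+1); matched 1.
Augmenting path P2→Q3 (+1); matched 2.
Augmenting path P5→Q5 (+1); matched 3.
Augmenting path P6→Q2 (+1); matched 4.
Augmenting path P3→Q1→P1→Q4 (+1); matched 5.
No augmenting path remains; maximum matching = 5.
König certificate: {P1, P2, P5, P6, Q1} is a vertex cover of size 5 (every listed pair touches it), so no matching can be larger.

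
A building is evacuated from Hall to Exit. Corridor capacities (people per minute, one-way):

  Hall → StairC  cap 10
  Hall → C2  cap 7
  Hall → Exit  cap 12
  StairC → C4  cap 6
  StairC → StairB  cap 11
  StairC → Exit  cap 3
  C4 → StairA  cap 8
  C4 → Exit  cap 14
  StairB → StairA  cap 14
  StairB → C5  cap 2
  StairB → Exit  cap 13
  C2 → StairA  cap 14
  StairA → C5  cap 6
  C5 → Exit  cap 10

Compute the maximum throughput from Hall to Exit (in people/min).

Augment Hall→Exit: bottleneck 12, flow now 12.
Augment Hall→StairC→Exit: bottleneck 3, flow now 15.
Augment Hall→StairC→C4→Exit: bottleneck 6, flow now 21.
Augment Hall→StairC→StairB→Exit: bottleneck 1, flow now 22.
Augment Hall→C2→StairA→C5→Exit: bottleneck 6, flow now 28.
No augmenting path remains; maximum flow = 28.
In the residual graph, reachable from Hall: {Hall, C2, StairA}.
Min-cut edges: Hall→StairC (10), Hall→Exit (12), StairA→C5 (6); capacity 10 + 12 + 6 = 28.
This cut is saturated, so no flow can exceed 28.

28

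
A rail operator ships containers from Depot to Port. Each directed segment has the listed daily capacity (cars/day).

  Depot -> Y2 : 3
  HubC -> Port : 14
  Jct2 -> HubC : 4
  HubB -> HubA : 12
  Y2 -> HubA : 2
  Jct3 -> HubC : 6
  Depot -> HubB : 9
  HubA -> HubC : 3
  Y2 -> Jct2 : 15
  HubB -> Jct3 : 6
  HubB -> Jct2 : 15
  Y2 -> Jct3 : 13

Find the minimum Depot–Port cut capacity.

Augment Depot→Y2→HubA→HubC→Port: bottleneck 2, flow now 2.
Augment Depot→Y2→Jct3→HubC→Port: bottleneck 1, flow now 3.
Augment Depot→HubB→HubA→HubC→Port: bottleneck 1, flow now 4.
Augment Depot→HubB→Jct3→HubC→Port: bottleneck 5, flow now 9.
Augment Depot→HubB→Jct2→HubC→Port: bottleneck 3, flow now 12.
No augmenting path remains; maximum flow = 12.
By max-flow min-cut, the minimum cut capacity equals the max flow.
In the residual graph, reachable from Depot: {Depot}.
Min-cut edges: Depot→Y2 (3), Depot→HubB (9); capacity 3 + 9 = 12.

12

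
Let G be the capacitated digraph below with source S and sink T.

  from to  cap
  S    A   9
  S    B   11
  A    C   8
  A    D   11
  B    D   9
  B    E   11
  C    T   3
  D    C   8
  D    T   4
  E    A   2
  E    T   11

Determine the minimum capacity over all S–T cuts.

18

Augment S→A→C→T: bottleneck 3, flow now 3.
Augment S→A→D→T: bottleneck 4, flow now 7.
Augment S→B→E→T: bottleneck 11, flow now 18.
No augmenting path remains; maximum flow = 18.
By max-flow min-cut, the minimum cut capacity equals the max flow.
In the residual graph, reachable from S: {S, A, C, D}.
Min-cut edges: S→B (11), C→T (3), D→T (4); capacity 11 + 3 + 4 = 18.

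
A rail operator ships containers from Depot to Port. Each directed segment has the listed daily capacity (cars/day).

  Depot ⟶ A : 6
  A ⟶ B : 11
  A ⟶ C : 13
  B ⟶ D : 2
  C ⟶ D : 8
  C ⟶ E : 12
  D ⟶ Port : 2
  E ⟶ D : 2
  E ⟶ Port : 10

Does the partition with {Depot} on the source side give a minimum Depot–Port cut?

Yes — it is a minimum cut (capacity 6).

Given cut capacity: 6 = 6.
Augment Depot→A→B→D→Port: bottleneck 2, flow now 2.
Augment Depot→A→C→E→Port: bottleneck 4, flow now 6.
No augmenting path remains; maximum flow = 6.
Cut capacity 6 equals the max flow, so it is a minimum cut.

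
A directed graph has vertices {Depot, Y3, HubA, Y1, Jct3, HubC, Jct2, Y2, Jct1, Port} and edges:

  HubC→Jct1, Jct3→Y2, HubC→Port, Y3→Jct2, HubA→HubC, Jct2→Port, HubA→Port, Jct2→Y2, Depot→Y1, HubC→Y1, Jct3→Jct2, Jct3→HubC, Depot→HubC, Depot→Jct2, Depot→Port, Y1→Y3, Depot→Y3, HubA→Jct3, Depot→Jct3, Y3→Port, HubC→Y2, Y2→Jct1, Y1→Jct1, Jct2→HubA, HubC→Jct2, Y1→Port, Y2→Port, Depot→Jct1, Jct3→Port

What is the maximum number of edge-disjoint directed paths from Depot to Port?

6

Assign every edge capacity 1; by Menger, the answer equals the max flow.
Path Depot→Port (+1); total 1.
Path Depot→Y3→Port (+1); total 2.
Path Depot→Y1→Port (+1); total 3.
Path Depot→Jct3→Port (+1); total 4.
Path Depot→HubC→Port (+1); total 5.
Path Depot→Jct2→Port (+1); total 6.
No residual Depot→Port path; max flow = 6.
Certifying cut of size 6: {Depot→HubC, Depot→Jct2, Depot→Jct3, Depot→Port, Depot→Y1, Depot→Y3}.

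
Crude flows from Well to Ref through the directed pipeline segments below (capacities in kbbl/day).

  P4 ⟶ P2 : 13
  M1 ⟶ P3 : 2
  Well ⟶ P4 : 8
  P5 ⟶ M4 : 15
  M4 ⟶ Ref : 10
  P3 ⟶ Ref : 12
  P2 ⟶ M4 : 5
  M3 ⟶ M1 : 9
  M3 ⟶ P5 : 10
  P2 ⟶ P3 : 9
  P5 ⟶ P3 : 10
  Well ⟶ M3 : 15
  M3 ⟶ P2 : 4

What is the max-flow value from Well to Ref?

22

Augment Well→P4→P2→P3→Ref: bottleneck 8, flow now 8.
Augment Well→M3→P5→P3→Ref: bottleneck 4, flow now 12.
Augment Well→M3→P5→M4→Ref: bottleneck 6, flow now 18.
Augment Well→M3→P2→M4→Ref: bottleneck 4, flow now 22.
No augmenting path remains; maximum flow = 22.
In the residual graph, reachable from Well: {Well, P4, M3, P5, M1, P2, P3, M4}.
Min-cut edges: P3→Ref (12), M4→Ref (10); capacity 12 + 10 = 22.
This cut is saturated, so no flow can exceed 22.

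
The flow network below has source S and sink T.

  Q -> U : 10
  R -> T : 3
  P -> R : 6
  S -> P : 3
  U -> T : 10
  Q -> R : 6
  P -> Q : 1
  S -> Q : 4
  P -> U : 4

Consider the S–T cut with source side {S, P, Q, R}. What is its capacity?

17

Edges leaving {S, P, Q, R}: P→U (4), Q→U (10), R→T (3).
Cut capacity = 4 + 10 + 3 = 17.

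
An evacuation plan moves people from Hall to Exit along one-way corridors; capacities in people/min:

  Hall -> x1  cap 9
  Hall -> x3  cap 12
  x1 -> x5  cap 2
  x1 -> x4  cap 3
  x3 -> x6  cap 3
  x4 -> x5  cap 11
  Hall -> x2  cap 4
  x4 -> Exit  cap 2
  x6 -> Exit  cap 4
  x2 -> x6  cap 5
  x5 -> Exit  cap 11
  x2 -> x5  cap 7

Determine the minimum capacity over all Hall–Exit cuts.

12

Augment Hall→x1→x4→Exit: bottleneck 2, flow now 2.
Augment Hall→x1→x5→Exit: bottleneck 2, flow now 4.
Augment Hall→x2→x5→Exit: bottleneck 4, flow now 8.
Augment Hall→x3→x6→Exit: bottleneck 3, flow now 11.
Augment Hall→x1→x4→x5→Exit: bottleneck 1, flow now 12.
No augmenting path remains; maximum flow = 12.
By max-flow min-cut, the minimum cut capacity equals the max flow.
In the residual graph, reachable from Hall: {Hall, x1, x3}.
Min-cut edges: Hall→x2 (4), x1→x4 (3), x1→x5 (2), x3→x6 (3); capacity 4 + 3 + 2 + 3 = 12.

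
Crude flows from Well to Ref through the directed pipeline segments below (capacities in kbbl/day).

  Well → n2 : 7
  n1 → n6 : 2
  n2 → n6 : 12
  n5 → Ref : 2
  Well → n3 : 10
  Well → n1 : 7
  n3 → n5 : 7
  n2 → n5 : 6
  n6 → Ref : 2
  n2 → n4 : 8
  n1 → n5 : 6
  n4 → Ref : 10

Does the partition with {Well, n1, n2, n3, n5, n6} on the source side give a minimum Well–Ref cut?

No — its capacity is 12, but the minimum cut has capacity 11.

Given cut capacity: 8 + 2 + 2 = 12.
Augment Well→n1→n5→Ref: bottleneck 2, flow now 2.
Augment Well→n1→n6→Ref: bottleneck 2, flow now 4.
Augment Well→n2→n4→Ref: bottleneck 7, flow now 11.
No augmenting path remains; maximum flow = 11.
In the residual graph, reachable from Well: {Well, n1, n3, n5}.
Min-cut edges: Well→n2 (7), n1→n6 (2), n5→Ref (2); capacity 7 + 2 + 2 = 11.
Cut capacity 12 exceeds the max flow 11, so it is not minimum.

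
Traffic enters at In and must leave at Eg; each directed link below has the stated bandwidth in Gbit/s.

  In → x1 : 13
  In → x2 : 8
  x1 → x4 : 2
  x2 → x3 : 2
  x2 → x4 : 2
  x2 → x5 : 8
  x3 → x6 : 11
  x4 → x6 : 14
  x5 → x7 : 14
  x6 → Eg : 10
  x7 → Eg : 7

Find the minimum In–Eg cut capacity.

10

Augment In→x1→x4→x6→Eg: bottleneck 2, flow now 2.
Augment In→x2→x3→x6→Eg: bottleneck 2, flow now 4.
Augment In→x2→x4→x6→Eg: bottleneck 2, flow now 6.
Augment In→x2→x5→x7→Eg: bottleneck 4, flow now 10.
No augmenting path remains; maximum flow = 10.
By max-flow min-cut, the minimum cut capacity equals the max flow.
In the residual graph, reachable from In: {In, x1}.
Min-cut edges: In→x2 (8), x1→x4 (2); capacity 8 + 2 = 10.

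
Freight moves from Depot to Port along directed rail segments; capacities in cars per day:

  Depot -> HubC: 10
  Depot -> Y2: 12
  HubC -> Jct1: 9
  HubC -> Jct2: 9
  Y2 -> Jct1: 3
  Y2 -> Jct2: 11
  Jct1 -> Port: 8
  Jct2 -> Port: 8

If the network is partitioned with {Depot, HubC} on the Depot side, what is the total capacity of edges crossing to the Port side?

30

Edges leaving {Depot, HubC}: Depot→Y2 (12), HubC→Jct1 (9), HubC→Jct2 (9).
Cut capacity = 12 + 9 + 9 = 30.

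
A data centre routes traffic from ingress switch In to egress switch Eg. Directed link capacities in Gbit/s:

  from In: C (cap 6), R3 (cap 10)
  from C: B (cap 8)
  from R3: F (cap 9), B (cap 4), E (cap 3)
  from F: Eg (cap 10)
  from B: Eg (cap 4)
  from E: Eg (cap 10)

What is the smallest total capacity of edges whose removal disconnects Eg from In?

Augment In→C→B→Eg: bottleneck 4, flow now 4.
Augment In→R3→F→Eg: bottleneck 9, flow now 13.
Augment In→R3→E→Eg: bottleneck 1, flow now 14.
No augmenting path remains; maximum flow = 14.
By max-flow min-cut, the minimum cut capacity equals the max flow.
In the residual graph, reachable from In: {In, C, B}.
Min-cut edges: In→R3 (10), B→Eg (4); capacity 10 + 4 = 14.

14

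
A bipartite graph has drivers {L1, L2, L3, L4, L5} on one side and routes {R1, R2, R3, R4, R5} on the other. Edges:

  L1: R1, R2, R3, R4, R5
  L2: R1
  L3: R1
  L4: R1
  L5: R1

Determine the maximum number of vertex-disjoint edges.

Unit-capacity flow: source→left, listed edges, right→sink; max matching = max flow.
Augmenting path L1→R1 (+1); matched 1.
Augmenting path L2→R1→L1→R2 (+1); matched 2.
No augmenting path remains; maximum matching = 2.
König certificate: {L1, R1} is a vertex cover of size 2 (every listed pair touches it), so no matching can be larger.

2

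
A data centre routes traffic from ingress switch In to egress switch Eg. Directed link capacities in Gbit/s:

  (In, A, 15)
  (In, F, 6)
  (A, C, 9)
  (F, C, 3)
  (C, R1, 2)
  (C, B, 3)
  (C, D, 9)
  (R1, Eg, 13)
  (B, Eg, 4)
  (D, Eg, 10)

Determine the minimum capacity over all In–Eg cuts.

12

Augment In→A→C→R1→Eg: bottleneck 2, flow now 2.
Augment In→A→C→B→Eg: bottleneck 3, flow now 5.
Augment In→A→C→D→Eg: bottleneck 4, flow now 9.
Augment In→F→C→D→Eg: bottleneck 3, flow now 12.
No augmenting path remains; maximum flow = 12.
By max-flow min-cut, the minimum cut capacity equals the max flow.
In the residual graph, reachable from In: {In, A, F}.
Min-cut edges: A→C (9), F→C (3); capacity 9 + 3 = 12.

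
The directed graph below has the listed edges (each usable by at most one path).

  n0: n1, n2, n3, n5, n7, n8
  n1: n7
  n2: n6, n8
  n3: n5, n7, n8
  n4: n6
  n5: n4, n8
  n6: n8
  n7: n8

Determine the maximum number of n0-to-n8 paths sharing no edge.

Assign every edge capacity 1; by Menger, the answer equals the max flow.
Path n0→n8 (+1); total 1.
Path n0→n2→n8 (+1); total 2.
Path n0→n3→n8 (+1); total 3.
Path n0→n5→n8 (+1); total 4.
Path n0→n7→n8 (+1); total 5.
No residual n0→n8 path; max flow = 5.
Certifying cut of size 5: {n0→n2, n0→n3, n0→n5, n0→n8, n7→n8}.

5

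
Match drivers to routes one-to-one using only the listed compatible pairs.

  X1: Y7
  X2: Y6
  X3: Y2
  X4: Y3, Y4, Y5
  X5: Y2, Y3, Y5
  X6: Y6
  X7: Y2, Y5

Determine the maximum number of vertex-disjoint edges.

6

Unit-capacity flow: source→left, listed edges, right→sink; max matching = max flow.
Augmenting path X1→Y7 (+1); matched 1.
Augmenting path X2→Y6 (+1); matched 2.
Augmenting path X3→Y2 (+1); matched 3.
Augmenting path X4→Y3 (+1); matched 4.
Augmenting path X5→Y5 (+1); matched 5.
Augmenting path X7→Y5→X5→Y3→X4→Y4 (+1); matched 6.
No augmenting path remains; maximum matching = 6.
König certificate: {X1, X3, X4, X5, X7, Y6} is a vertex cover of size 6 (every listed pair touches it), so no matching can be larger.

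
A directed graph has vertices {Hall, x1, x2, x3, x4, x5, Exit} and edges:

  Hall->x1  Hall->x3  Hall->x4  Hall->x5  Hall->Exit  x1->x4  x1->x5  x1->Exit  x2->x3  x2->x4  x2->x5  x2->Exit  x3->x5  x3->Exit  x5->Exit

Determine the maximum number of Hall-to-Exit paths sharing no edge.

Assign every edge capacity 1; by Menger, the answer equals the max flow.
Path Hall→Exit (+1); total 1.
Path Hall→x1→Exit (+1); total 2.
Path Hall→x3→Exit (+1); total 3.
Path Hall→x5→Exit (+1); total 4.
No residual Hall→Exit path; max flow = 4.
Certifying cut of size 4: {Hall→Exit, Hall→x1, Hall→x3, Hall→x5}.

4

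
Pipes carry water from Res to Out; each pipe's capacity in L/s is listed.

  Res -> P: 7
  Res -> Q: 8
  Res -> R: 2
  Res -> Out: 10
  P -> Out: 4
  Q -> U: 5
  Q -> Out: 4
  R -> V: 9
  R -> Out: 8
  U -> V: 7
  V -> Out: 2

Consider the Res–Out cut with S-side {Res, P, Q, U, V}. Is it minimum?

Yes — it is a minimum cut (capacity 22).

Given cut capacity: 2 + 10 + 4 + 4 + 2 = 22.
Augment Res→Out: bottleneck 10, flow now 10.
Augment Res→P→Out: bottleneck 4, flow now 14.
Augment Res→Q→Out: bottleneck 4, flow now 18.
Augment Res→R→Out: bottleneck 2, flow now 20.
Augment Res→Q→U→V→Out: bottleneck 2, flow now 22.
No augmenting path remains; maximum flow = 22.
Cut capacity 22 equals the max flow, so it is a minimum cut.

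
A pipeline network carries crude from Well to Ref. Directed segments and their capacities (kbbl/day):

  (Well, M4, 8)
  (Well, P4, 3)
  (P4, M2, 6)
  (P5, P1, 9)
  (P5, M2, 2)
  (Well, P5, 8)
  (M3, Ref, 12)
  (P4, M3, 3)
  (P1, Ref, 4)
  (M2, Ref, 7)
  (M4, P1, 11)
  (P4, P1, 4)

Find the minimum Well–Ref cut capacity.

9

Augment Well→M4→P1→Ref: bottleneck 4, flow now 4.
Augment Well→P4→M2→Ref: bottleneck 3, flow now 7.
Augment Well→P5→M2→Ref: bottleneck 2, flow now 9.
No augmenting path remains; maximum flow = 9.
By max-flow min-cut, the minimum cut capacity equals the max flow.
In the residual graph, reachable from Well: {Well, M4, P5, P1}.
Min-cut edges: Well→P4 (3), P5→M2 (2), P1→Ref (4); capacity 3 + 2 + 4 = 9.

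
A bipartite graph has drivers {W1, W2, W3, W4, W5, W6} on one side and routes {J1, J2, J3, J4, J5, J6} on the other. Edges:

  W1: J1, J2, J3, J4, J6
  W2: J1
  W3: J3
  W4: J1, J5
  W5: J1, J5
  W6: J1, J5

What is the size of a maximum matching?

Unit-capacity flow: source→left, listed edges, right→sink; max matching = max flow.
Augmenting path W1→J1 (+1); matched 1.
Augmenting path W3→J3 (+1); matched 2.
Augmenting path W4→J5 (+1); matched 3.
Augmenting path W2→J1→W1→J2 (+1); matched 4.
No augmenting path remains; maximum matching = 4.
König certificate: {W1, W3, J1, J5} is a vertex cover of size 4 (every listed pair touches it), so no matching can be larger.

4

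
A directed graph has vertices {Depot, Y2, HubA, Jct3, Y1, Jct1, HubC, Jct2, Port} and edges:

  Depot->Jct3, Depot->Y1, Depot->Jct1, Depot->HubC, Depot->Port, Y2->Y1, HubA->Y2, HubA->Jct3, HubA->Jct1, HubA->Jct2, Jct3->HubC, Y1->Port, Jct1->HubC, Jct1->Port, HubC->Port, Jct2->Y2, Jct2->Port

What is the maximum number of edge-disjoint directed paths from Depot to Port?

Assign every edge capacity 1; by Menger, the answer equals the max flow.
Path Depot→Port (+1); total 1.
Path Depot→Y1→Port (+1); total 2.
Path Depot→Jct1→Port (+1); total 3.
Path Depot→HubC→Port (+1); total 4.
No residual Depot→Port path; max flow = 4.
Certifying cut of size 4: {Depot→Jct1, Depot→Port, Depot→Y1, HubC→Port}.

4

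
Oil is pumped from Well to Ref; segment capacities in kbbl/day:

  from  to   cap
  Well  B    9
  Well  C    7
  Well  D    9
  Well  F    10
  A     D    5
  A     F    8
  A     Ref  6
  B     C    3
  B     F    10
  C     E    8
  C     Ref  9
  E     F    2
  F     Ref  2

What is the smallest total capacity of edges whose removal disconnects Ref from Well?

11

Augment Well→C→Ref: bottleneck 7, flow now 7.
Augment Well→F→Ref: bottleneck 2, flow now 9.
Augment Well→B→C→Ref: bottleneck 2, flow now 11.
No augmenting path remains; maximum flow = 11.
By max-flow min-cut, the minimum cut capacity equals the max flow.
In the residual graph, reachable from Well: {Well, B, C, D, E, F}.
Min-cut edges: C→Ref (9), F→Ref (2); capacity 9 + 2 = 11.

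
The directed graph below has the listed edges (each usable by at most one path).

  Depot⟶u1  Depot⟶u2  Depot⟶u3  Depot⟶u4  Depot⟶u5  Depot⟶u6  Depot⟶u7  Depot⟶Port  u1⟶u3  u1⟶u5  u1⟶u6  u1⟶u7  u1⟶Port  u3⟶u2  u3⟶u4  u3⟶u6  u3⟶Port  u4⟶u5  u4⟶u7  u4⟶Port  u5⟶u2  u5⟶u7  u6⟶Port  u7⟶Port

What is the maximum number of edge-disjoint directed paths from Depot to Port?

6

Assign every edge capacity 1; by Menger, the answer equals the max flow.
Path Depot→Port (+1); total 1.
Path Depot→u1→Port (+1); total 2.
Path Depot→u3→Port (+1); total 3.
Path Depot→u4→Port (+1); total 4.
Path Depot→u6→Port (+1); total 5.
Path Depot→u7→Port (+1); total 6.
No residual Depot→Port path; max flow = 6.
Certifying cut of size 6: {Depot→Port, Depot→u1, Depot→u3, Depot→u4, Depot→u6, u7→Port}.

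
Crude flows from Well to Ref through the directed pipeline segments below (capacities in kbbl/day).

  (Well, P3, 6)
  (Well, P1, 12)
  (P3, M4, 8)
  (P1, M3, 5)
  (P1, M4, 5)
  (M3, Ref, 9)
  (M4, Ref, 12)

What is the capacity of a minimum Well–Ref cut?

16

Augment Well→P3→M4→Ref: bottleneck 6, flow now 6.
Augment Well→P1→M3→Ref: bottleneck 5, flow now 11.
Augment Well→P1→M4→Ref: bottleneck 5, flow now 16.
No augmenting path remains; maximum flow = 16.
By max-flow min-cut, the minimum cut capacity equals the max flow.
In the residual graph, reachable from Well: {Well, P1}.
Min-cut edges: Well→P3 (6), P1→M3 (5), P1→M4 (5); capacity 6 + 5 + 5 = 16.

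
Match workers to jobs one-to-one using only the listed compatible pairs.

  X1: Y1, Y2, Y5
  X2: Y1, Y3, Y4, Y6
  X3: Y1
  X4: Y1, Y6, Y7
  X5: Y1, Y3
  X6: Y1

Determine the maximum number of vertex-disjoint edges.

Unit-capacity flow: source→left, listed edges, right→sink; max matching = max flow.
Augmenting path X1→Y1 (+1); matched 1.
Augmenting path X2→Y3 (+1); matched 2.
Augmenting path X4→Y6 (+1); matched 3.
Augmenting path X3→Y1→X1→Y2 (+1); matched 4.
Augmenting path X5→Y3→X2→Y4 (+1); matched 5.
No augmenting path remains; maximum matching = 5.
König certificate: {X1, X2, X4, X5, Y1} is a vertex cover of size 5 (every listed pair touches it), so no matching can be larger.

5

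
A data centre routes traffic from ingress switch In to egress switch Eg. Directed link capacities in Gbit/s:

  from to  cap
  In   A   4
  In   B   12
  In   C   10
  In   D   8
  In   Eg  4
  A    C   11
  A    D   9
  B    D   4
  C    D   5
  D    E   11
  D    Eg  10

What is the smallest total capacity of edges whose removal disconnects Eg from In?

14

Augment In→Eg: bottleneck 4, flow now 4.
Augment In→D→Eg: bottleneck 8, flow now 12.
Augment In→A→D→Eg: bottleneck 2, flow now 14.
No augmenting path remains; maximum flow = 14.
By max-flow min-cut, the minimum cut capacity equals the max flow.
In the residual graph, reachable from In: {In, A, B, C, D, E}.
Min-cut edges: In→Eg (4), D→Eg (10); capacity 4 + 10 = 14.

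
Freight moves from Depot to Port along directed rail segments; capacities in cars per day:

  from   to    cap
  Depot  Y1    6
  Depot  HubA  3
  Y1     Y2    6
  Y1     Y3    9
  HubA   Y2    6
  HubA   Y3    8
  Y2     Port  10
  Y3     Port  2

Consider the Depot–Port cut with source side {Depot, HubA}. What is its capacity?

Edges leaving {Depot, HubA}: Depot→Y1 (6), HubA→Y2 (6), HubA→Y3 (8).
Cut capacity = 6 + 6 + 8 = 20.

20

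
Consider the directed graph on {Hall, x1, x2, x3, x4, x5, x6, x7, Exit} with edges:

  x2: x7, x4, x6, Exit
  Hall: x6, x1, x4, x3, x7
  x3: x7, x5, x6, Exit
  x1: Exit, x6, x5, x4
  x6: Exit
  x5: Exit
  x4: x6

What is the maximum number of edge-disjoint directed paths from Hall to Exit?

3

Assign every edge capacity 1; by Menger, the answer equals the max flow.
Path Hall→x1→Exit (+1); total 1.
Path Hall→x3→Exit (+1); total 2.
Path Hall→x6→Exit (+1); total 3.
No residual Hall→Exit path; max flow = 3.
Certifying cut of size 3: {Hall→x1, Hall→x3, x6→Exit}.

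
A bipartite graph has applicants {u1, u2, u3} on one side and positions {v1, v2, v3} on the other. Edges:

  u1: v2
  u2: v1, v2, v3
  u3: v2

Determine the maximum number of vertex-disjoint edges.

Unit-capacity flow: source→left, listed edges, right→sink; max matching = max flow.
Augmenting path u1→v2 (+1); matched 1.
Augmenting path u2→v1 (+1); matched 2.
No augmenting path remains; maximum matching = 2.
König certificate: {u2, v2} is a vertex cover of size 2 (every listed pair touches it), so no matching can be larger.

2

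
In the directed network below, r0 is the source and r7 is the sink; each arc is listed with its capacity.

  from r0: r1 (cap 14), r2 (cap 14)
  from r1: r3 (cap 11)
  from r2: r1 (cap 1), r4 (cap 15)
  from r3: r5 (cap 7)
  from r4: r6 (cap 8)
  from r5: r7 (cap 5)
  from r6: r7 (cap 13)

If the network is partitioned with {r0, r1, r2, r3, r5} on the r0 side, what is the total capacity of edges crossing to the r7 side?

20

Edges leaving {r0, r1, r2, r3, r5}: r2→r4 (15), r5→r7 (5).
Cut capacity = 15 + 5 = 20.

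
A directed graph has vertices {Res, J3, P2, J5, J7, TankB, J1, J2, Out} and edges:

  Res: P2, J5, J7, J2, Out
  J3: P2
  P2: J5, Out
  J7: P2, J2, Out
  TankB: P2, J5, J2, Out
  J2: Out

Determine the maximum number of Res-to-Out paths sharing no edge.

4

Assign every edge capacity 1; by Menger, the answer equals the max flow.
Path Res→Out (+1); total 1.
Path Res→P2→Out (+1); total 2.
Path Res→J7→Out (+1); total 3.
Path Res→J2→Out (+1); total 4.
No residual Res→Out path; max flow = 4.
Certifying cut of size 4: {Res→J2, Res→J7, Res→Out, Res→P2}.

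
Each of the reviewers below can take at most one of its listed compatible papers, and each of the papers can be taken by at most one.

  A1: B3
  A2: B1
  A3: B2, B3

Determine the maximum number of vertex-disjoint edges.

3

Unit-capacity flow: source→left, listed edges, right→sink; max matching = max flow.
Augmenting path A1→B3 (+1); matched 1.
Augmenting path A2→B1 (+1); matched 2.
Augmenting path A3→B2 (+1); matched 3.
No augmenting path remains; maximum matching = 3.
König certificate: {A1, A2, A3} is a vertex cover of size 3 (every listed pair touches it), so no matching can be larger.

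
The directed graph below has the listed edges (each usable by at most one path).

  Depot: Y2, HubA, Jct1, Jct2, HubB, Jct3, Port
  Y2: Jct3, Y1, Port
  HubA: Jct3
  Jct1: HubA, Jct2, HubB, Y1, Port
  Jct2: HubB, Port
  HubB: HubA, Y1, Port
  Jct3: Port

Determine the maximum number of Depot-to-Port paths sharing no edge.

6

Assign every edge capacity 1; by Menger, the answer equals the max flow.
Path Depot→Port (+1); total 1.
Path Depot→Y2→Port (+1); total 2.
Path Depot→Jct1→Port (+1); total 3.
Path Depot→Jct2→Port (+1); total 4.
Path Depot→HubB→Port (+1); total 5.
Path Depot→Jct3→Port (+1); total 6.
No residual Depot→Port path; max flow = 6.
Certifying cut of size 6: {Depot→HubB, Depot→Jct1, Depot→Jct2, Depot→Port, Depot→Y2, Jct3→Port}.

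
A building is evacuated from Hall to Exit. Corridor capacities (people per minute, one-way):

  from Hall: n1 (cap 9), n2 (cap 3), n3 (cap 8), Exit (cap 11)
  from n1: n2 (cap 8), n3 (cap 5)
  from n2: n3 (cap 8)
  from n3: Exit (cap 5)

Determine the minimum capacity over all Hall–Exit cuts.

16

Augment Hall→Exit: bottleneck 11, flow now 11.
Augment Hall→n3→Exit: bottleneck 5, flow now 16.
No augmenting path remains; maximum flow = 16.
By max-flow min-cut, the minimum cut capacity equals the max flow.
In the residual graph, reachable from Hall: {Hall, n1, n2, n3}.
Min-cut edges: Hall→Exit (11), n3→Exit (5); capacity 11 + 5 = 16.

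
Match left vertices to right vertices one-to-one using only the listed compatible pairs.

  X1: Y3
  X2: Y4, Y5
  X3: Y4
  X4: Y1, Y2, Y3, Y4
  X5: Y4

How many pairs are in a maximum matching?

4

Unit-capacity flow: source→left, listed edges, right→sink; max matching = max flow.
Augmenting path X1→Y3 (+1); matched 1.
Augmenting path X2→Y4 (+1); matched 2.
Augmenting path X4→Y1 (+1); matched 3.
Augmenting path X3→Y4→X2→Y5 (+1); matched 4.
No augmenting path remains; maximum matching = 4.
König certificate: {X1, X2, X4, Y4} is a vertex cover of size 4 (every listed pair touches it), so no matching can be larger.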